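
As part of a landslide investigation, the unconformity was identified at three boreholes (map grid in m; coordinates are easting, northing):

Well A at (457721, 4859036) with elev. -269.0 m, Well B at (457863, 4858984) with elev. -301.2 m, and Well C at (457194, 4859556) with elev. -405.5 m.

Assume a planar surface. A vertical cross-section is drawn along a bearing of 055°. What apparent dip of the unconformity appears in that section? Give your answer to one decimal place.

Two edge vectors: Well A→Well B = (142, -52, -32.2), Well A→Well C = (-527, 520, -136.5).
Normal n = (Well A→Well B) × (Well A→Well C) = (23842, 36352.4, 46436).
So ∂z/∂easting = −n_x/n_z = −0.51344 and ∂z/∂northing = −n_y/n_z = −0.78285.
Unit vector along 055° is (sin 55°, cos 55°) = (0.8192, 0.5736).
Slope in that direction = a·(0.8192) + b·(0.5736) = −0.86961.
Apparent dip = arctan|0.86961| = 41.0° (true dip is 43.1°, so apparent ≤ true as expected).

41.0°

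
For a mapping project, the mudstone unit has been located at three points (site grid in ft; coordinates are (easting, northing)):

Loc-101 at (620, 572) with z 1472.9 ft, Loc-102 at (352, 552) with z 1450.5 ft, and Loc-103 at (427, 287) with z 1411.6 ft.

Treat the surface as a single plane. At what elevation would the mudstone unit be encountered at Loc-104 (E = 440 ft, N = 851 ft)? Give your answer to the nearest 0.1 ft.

Let the plane be z = a·E + b·N + c.
Loc-102−Loc-101: −268a − 20b = −22.4;  Loc-103−Loc-101: −193a − 285b = −61.3.
Solving gives a = 0.07113, b = 0.16692.
Then c = 1472.9 − a·620 − b·572 = 1333.32.
At (440, 851): z = 31.3 + 142.1 + 1333.32 = 1506.7 ft.

1506.7 ft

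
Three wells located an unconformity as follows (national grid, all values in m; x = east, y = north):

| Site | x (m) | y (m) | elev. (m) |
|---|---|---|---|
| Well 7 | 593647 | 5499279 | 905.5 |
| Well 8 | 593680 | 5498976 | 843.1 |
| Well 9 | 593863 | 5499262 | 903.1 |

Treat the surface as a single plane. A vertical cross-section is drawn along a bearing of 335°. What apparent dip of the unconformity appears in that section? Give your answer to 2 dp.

10.48°

Two edge vectors: Well 7→Well 8 = (33, -303, -62.4), Well 7→Well 9 = (216, -17, -2.4).
Normal n = (Well 7→Well 8) × (Well 7→Well 9) = (-333.6, -13399.2, 64887).
So ∂z/∂x = −n_x/n_z = 0.00514 and ∂z/∂y = −n_y/n_z = 0.20650.
Unit vector along 335° is (sin 335°, cos 335°) = (-0.4226, 0.9063).
Slope in that direction = a·(-0.4226) + b·(0.9063) = 0.18498.
Apparent dip = arctan|0.18498| = 10.48° (true dip is 11.7°, so apparent ≤ true as expected).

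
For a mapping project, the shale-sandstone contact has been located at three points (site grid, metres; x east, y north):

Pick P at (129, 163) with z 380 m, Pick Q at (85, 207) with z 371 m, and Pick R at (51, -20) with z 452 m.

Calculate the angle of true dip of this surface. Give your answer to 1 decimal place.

19.9°

Two edge vectors: Pick P→Pick Q = (-44, 44, -9), Pick P→Pick R = (-78, -183, 72).
Normal n = (Pick P→Pick Q) × (Pick P→Pick R) = (1521, 3870, 11484).
So ∂z/∂x = −n_x/n_z = −0.13245 and ∂z/∂y = −n_y/n_z = −0.33699.
Gradient magnitude |∇z| = √(a² + b²) = √(0.01754 + 0.11356) = 0.36208.
True dip = arctan(0.36208) = 19.9°, dipping toward NNE (azimuth ≈ 021°).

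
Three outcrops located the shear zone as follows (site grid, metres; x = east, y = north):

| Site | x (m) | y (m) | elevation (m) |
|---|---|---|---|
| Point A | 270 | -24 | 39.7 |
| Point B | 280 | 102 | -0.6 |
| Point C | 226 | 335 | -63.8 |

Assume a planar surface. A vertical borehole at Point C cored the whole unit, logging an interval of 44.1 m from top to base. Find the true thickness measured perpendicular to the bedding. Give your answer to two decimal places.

41.69 m

Two edge vectors: Point A→Point B = (10, 126, -40.3), Point A→Point C = (-44, 359, -103.5).
Normal n = (Point A→Point B) × (Point A→Point C) = (1426.7, 2808.2, 9134).
So ∂z/∂x = −n_x/n_z = −0.15620 and ∂z/∂y = −n_y/n_z = −0.30744.
|∇z| = √(a²+b²) = 0.34485, so dip δ = arctan(0.34485) = 19.03°.
True thickness = vertical thickness × cos δ = 44.1 × cos 19.03° = 41.69 m.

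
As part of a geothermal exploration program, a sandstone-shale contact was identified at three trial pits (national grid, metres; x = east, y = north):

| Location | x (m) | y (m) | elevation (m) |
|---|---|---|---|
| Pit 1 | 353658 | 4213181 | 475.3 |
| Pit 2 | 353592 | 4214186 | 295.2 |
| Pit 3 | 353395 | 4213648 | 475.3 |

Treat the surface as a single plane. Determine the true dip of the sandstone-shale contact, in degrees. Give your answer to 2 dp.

22.46°

Two edge vectors: Pit 1→Pit 2 = (-66, 1005, -180.1), Pit 1→Pit 3 = (-263, 467, 0).
Normal n = (Pit 1→Pit 2) × (Pit 1→Pit 3) = (84106.7, 47366.3, 233493).
So ∂z/∂x = −n_x/n_z = −0.36021 and ∂z/∂y = −n_y/n_z = −0.20286.
Gradient magnitude |∇z| = √(a² + b²) = √(0.12975 + 0.04115) = 0.41341.
True dip = arctan(0.41341) = 22.46°, dipping toward ENE (azimuth ≈ 061°).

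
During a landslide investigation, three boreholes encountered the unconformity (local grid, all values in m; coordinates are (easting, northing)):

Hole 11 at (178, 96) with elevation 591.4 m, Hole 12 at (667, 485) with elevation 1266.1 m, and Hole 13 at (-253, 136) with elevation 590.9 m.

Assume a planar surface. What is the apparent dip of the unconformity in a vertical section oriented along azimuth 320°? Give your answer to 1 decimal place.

47.6°

Two edge vectors: Hole 11→Hole 12 = (489, 389, 674.7), Hole 11→Hole 13 = (-431, 40, -0.5).
Normal n = (Hole 11→Hole 12) × (Hole 11→Hole 13) = (-27182.5, -290551.2, 187219).
So ∂z/∂E = −n_x/n_z = 0.14519 and ∂z/∂N = −n_y/n_z = 1.55193.
Unit vector along 320° is (sin 320°, cos 320°) = (-0.6428, 0.7660).
Slope in that direction = a·(-0.6428) + b·(0.7660) = 1.09552.
Apparent dip = arctan|1.09552| = 47.6° (true dip is 57.3°, so apparent ≤ true as expected).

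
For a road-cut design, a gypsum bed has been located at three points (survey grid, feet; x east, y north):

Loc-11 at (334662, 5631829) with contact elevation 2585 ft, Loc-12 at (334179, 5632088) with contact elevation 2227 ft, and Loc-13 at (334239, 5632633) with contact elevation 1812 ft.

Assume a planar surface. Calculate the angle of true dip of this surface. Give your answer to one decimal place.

Let the plane be z = a·x + b·y + c.
Loc-12−Loc-11: −483a + 259b = −358;  Loc-13−Loc-11: −423a + 804b = −773.
Solving gives a = 0.31432, b = −0.79607.
Gradient magnitude |∇z| = √(a² + b²) = √(0.09880 + 0.63373) = 0.85588.
True dip = arctan(0.85588) = 40.6°, dipping toward NNW (azimuth ≈ 338°).

40.6°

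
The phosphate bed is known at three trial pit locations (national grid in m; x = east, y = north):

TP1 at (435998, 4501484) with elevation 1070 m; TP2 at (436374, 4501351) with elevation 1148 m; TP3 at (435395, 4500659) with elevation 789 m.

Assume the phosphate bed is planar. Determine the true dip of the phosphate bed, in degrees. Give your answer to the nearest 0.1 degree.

Two edge vectors: TP1→TP2 = (376, -133, 78), TP1→TP3 = (-603, -825, -281).
Normal n = (TP1→TP2) × (TP1→TP3) = (101723, 58622, -390399).
So ∂z/∂x = −n_x/n_z = 0.26056 and ∂z/∂y = −n_y/n_z = 0.15016.
Gradient magnitude |∇z| = √(a² + b²) = √(0.06789 + 0.02255) = 0.30073.
True dip = arctan(0.30073) = 16.7°, dipping toward WSW (azimuth ≈ 240°).

16.7°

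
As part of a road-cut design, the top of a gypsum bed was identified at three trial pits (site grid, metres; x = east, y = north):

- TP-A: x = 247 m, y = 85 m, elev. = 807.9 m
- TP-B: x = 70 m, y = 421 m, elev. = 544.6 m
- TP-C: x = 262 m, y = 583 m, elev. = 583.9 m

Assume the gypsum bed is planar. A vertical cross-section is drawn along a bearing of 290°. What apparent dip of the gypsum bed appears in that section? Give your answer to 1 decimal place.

Two edge vectors: TP-A→TP-B = (-177, 336, -263.3), TP-A→TP-C = (15, 498, -224).
Normal n = (TP-A→TP-B) × (TP-A→TP-C) = (55859.4, -43597.5, -93186).
So ∂z/∂x = −n_x/n_z = 0.59944 and ∂z/∂y = −n_y/n_z = −0.46785.
Unit vector along 290° is (sin 290°, cos 290°) = (-0.9397, 0.3420).
Slope in that direction = a·(-0.9397) + b·(0.3420) = −0.72330.
Apparent dip = arctan|0.72330| = 35.9° (true dip is 37.2°, so apparent ≤ true as expected).

35.9°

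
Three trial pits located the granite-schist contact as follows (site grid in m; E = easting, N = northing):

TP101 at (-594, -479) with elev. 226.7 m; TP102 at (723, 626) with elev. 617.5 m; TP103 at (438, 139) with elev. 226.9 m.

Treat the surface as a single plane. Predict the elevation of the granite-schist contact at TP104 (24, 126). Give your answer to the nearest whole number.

517 m

Two edge vectors: TP101→TP102 = (1317, 1105, 390.8), TP101→TP103 = (1032, 618, 0.2).
Normal n = (TP101→TP102) × (TP101→TP103) = (-241293.4, 403042.2, -326454).
So ∂z/∂E = −n_x/n_z = −0.73913 and ∂z/∂N = −n_y/n_z = 1.23461.
Intercept c from TP101: 226.7 − 439.05 + 591.38 = 379.03.
At (24, 126): z = −17.7 + 155.6 + 379.03 = 516.9 m.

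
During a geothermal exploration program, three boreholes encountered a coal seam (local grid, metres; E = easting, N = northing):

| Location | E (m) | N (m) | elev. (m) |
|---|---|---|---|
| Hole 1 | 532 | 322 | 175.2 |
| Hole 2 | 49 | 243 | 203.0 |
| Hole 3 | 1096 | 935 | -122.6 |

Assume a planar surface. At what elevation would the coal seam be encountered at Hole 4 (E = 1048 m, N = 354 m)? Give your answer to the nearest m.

Two edge vectors: Hole 1→Hole 2 = (-483, -79, 27.8), Hole 1→Hole 3 = (564, 613, -297.8).
Normal n = (Hole 1→Hole 2) × (Hole 1→Hole 3) = (6484.8, -128158.2, -251523).
So ∂z/∂E = −n_x/n_z = 0.02578 and ∂z/∂N = −n_y/n_z = −0.50953.
Intercept c from Hole 1: 175.2 − 13.72 + 164.07 = 325.55.
At (1048, 354): z = 27.0 − 180.4 + 325.55 = 172.2 m.

172 m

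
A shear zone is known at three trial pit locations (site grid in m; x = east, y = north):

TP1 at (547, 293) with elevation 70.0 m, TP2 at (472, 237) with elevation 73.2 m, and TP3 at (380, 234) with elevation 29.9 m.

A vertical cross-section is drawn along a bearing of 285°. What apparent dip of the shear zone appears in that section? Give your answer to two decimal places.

Two edge vectors: TP1→TP2 = (-75, -56, 3.2), TP1→TP3 = (-167, -59, -40.1).
Normal n = (TP1→TP2) × (TP1→TP3) = (2434.4, -3541.9, -4927).
So ∂z/∂x = −n_x/n_z = 0.49409 and ∂z/∂y = −n_y/n_z = −0.71888.
Unit vector along 285° is (sin 285°, cos 285°) = (-0.9659, 0.2588).
Slope in that direction = a·(-0.9659) + b·(0.2588) = −0.66332.
Apparent dip = arctan|0.66332| = 33.56° (true dip is 41.1°, so apparent ≤ true as expected).

33.56°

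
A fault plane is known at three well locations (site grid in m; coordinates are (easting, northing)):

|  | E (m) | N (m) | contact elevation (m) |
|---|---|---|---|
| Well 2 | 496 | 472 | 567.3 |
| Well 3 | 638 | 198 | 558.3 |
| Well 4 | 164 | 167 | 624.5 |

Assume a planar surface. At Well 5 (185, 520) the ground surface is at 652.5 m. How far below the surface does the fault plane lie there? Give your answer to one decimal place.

44.4 m

Two edge vectors: Well 2→Well 3 = (142, -274, -9), Well 2→Well 4 = (-332, -305, 57.2).
Normal n = (Well 2→Well 3) × (Well 2→Well 4) = (-18417.8, -5134.4, -134278).
So ∂z/∂E = −n_x/n_z = −0.13716 and ∂z/∂N = −n_y/n_z = −0.03824.
Intercept c from Well 2: 567.3 + 68.03 + 18.05 = 653.38.
At (185, 520): z_contact = −25.37 − 19.88 + 653.38 = 608.12 m.
Depth below ground = 652.5 − 608.12 = 44.4 m.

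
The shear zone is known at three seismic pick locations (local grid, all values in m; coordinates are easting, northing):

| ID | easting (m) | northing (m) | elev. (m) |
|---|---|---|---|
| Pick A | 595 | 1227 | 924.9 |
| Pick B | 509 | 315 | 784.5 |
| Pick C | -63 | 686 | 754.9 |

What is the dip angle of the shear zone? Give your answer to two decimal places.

11.33°

Two edge vectors: Pick A→Pick B = (-86, -912, -140.4), Pick A→Pick C = (-658, -541, -170).
Normal n = (Pick A→Pick B) × (Pick A→Pick C) = (79083.6, 77763.2, -553570).
So ∂z/∂easting = −n_x/n_z = 0.14286 and ∂z/∂northing = −n_y/n_z = 0.14048.
Gradient magnitude |∇z| = √(a² + b²) = √(0.02041 + 0.01973) = 0.20036.
True dip = arctan(0.20036) = 11.33°, dipping toward SW (azimuth ≈ 225°).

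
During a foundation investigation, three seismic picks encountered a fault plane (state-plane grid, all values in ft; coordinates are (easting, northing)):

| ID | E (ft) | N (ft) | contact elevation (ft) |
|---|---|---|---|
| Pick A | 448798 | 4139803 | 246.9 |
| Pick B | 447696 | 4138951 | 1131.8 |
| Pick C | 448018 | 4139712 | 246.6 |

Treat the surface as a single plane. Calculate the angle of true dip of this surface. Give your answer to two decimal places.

50.94°

Two edge vectors: Pick A→Pick B = (-1102, -852, 884.9), Pick A→Pick C = (-780, -91, -0.3).
Normal n = (Pick A→Pick B) × (Pick A→Pick C) = (80781.5, -690552.6, -564278).
So ∂z/∂E = −n_x/n_z = 0.14316 and ∂z/∂N = −n_y/n_z = −1.22378.
Gradient magnitude |∇z| = √(a² + b²) = √(0.02049 + 1.49764) = 1.23213.
True dip = arctan(1.23213) = 50.94°, dipping toward N (azimuth ≈ 353°).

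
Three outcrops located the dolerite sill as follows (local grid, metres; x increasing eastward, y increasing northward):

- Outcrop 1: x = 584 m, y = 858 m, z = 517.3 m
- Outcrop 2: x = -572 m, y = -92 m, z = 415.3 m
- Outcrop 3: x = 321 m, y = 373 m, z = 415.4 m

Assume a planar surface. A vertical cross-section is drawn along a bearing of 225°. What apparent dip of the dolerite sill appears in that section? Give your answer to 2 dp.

5.67°

Two edge vectors: Outcrop 1→Outcrop 2 = (-1156, -950, -102), Outcrop 1→Outcrop 3 = (-263, -485, -101.9).
Normal n = (Outcrop 1→Outcrop 2) × (Outcrop 1→Outcrop 3) = (47335, -90970.4, 310810).
So ∂z/∂x = −n_x/n_z = −0.15230 and ∂z/∂y = −n_y/n_z = 0.29269.
Unit vector along 225° is (sin 225°, cos 225°) = (-0.7071, -0.7071).
Slope in that direction = a·(-0.7071) + b·(-0.7071) = −0.09927.
Apparent dip = arctan|0.09927| = 5.67° (true dip is 18.3°, so apparent ≤ true as expected).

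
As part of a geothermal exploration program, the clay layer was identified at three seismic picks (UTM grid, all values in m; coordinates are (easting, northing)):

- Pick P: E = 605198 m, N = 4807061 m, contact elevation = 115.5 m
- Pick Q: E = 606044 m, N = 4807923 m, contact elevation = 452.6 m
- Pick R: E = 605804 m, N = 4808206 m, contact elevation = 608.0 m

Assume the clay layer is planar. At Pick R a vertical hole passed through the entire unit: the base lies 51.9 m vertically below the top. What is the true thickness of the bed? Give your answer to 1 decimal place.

Two edge vectors: Pick P→Pick Q = (846, 862, 337.1), Pick P→Pick R = (606, 1145, 492.5).
Normal n = (Pick P→Pick Q) × (Pick P→Pick R) = (38555.5, -212372.4, 446298).
So ∂z/∂E = −n_x/n_z = −0.08639 and ∂z/∂N = −n_y/n_z = 0.47585.
|∇z| = √(a²+b²) = 0.48363, so dip δ = arctan(0.48363) = 25.81°.
True thickness = vertical thickness × cos δ = 51.9 × cos 25.81° = 46.7 m.

46.7 m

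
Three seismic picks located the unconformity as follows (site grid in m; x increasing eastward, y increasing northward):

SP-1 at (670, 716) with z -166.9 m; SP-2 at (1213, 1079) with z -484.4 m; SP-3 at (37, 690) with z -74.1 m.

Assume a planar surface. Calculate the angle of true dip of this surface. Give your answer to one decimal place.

35.3°

Let the plane be z = a·x + b·y + c.
SP-2−SP-1: 543a + 363b = −317.5;  SP-3−SP-1: −633a − 26b = 92.8.
Solving gives a = −0.11792, b = −0.69826.
Gradient magnitude |∇z| = √(a² + b²) = √(0.01391 + 0.48756) = 0.70815.
True dip = arctan(0.70815) = 35.3°, dipping toward N (azimuth ≈ 010°).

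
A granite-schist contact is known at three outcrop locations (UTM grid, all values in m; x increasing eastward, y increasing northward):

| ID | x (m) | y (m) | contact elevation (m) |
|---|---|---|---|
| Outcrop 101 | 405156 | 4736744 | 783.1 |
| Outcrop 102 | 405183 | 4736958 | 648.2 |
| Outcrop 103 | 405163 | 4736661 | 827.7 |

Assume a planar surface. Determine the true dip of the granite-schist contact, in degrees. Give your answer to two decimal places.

Let the plane be z = a·x + b·y + c.
Outcrop 102−Outcrop 101: 27a + 214b = −134.9;  Outcrop 103−Outcrop 101: 7a − 83b = 44.6.
Solving gives a = −0.44191, b = −0.57462.
Gradient magnitude |∇z| = √(a² + b²) = √(0.19528 + 0.33019) = 0.72489.
True dip = arctan(0.72489) = 35.94°, dipping toward NE (azimuth ≈ 038°).

35.94°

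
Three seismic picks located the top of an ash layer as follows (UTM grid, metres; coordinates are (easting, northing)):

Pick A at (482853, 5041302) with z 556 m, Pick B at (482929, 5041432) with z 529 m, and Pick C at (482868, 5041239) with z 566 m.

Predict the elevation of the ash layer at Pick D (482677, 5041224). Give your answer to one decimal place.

580.0 m

Let the plane be z = a·E + b·N + c.
Pick B−Pick A: 76a + 130b = −27;  Pick C−Pick A: 15a − 63b = 10.
Solving gives a = −0.059513209, b = −0.172899970.
Then c = 556 − a·482853 − b·5041302 = 900933.10.
At (482677, 5041224): z = −28725.7 − 871627.5 + 900933.10 = 580.0 m.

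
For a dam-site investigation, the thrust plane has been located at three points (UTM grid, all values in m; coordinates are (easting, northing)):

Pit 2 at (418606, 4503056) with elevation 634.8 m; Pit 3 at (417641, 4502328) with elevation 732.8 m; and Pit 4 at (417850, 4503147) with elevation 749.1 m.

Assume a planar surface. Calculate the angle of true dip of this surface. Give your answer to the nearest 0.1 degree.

Let the plane be z = a·E + b·N + c.
Pit 3−Pit 2: −965a − 728b = 98;  Pit 4−Pit 2: −756a + 91b = 114.3.
Solving gives a = −0.14436, b = 0.05674.
Gradient magnitude |∇z| = √(a² + b²) = √(0.02084 + 0.00322) = 0.15511.
True dip = arctan(0.15511) = 8.8°, dipping toward ESE (azimuth ≈ 111°).

8.8°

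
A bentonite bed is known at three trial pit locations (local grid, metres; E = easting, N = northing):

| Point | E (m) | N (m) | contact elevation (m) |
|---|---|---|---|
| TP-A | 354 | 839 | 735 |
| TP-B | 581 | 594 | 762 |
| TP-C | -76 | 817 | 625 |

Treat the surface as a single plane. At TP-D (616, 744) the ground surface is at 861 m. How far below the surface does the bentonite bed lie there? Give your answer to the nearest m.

Let the plane be z = a·E + b·N + c.
TP-B−TP-A: 227a − 245b = 27;  TP-C−TP-A: −430a − 22b = −110.
Solving gives a = 0.24962, b = 0.12108.
Then c = 735 − a·354 − b·839 = 545.05.
At (616, 744): z_contact = 153.8 + 90.1 + 545.05 = 788.9 m.
Depth below ground = 861 − 788.9 = 72 m.

72 m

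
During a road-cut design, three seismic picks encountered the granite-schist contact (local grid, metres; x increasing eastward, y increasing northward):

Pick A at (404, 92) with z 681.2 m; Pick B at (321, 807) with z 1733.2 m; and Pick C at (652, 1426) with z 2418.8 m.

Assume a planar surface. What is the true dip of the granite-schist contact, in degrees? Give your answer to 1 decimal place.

Let the plane be z = a·x + b·y + c.
Pick B−Pick A: −83a + 715b = 1052;  Pick C−Pick A: 248a + 1334b = 1737.6.
Solving gives a = −0.55889, b = 1.40645.
Gradient magnitude |∇z| = √(a² + b²) = √(0.31236 + 1.97810) = 1.51343.
True dip = arctan(1.51343) = 56.5°, dipping toward SSE (azimuth ≈ 158°).

56.5°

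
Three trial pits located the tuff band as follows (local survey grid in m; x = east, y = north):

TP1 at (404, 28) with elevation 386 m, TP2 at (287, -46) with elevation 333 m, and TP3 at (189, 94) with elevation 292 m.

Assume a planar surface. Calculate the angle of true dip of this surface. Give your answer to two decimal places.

23.88°

Two edge vectors: TP1→TP2 = (-117, -74, -53), TP1→TP3 = (-215, 66, -94).
Normal n = (TP1→TP2) × (TP1→TP3) = (10454, 397, -23632).
So ∂z/∂x = −n_x/n_z = 0.44237 and ∂z/∂y = −n_y/n_z = 0.01680.
Gradient magnitude |∇z| = √(a² + b²) = √(0.19569 + 0.00028) = 0.44269.
True dip = arctan(0.44269) = 23.88°, dipping toward W (azimuth ≈ 268°).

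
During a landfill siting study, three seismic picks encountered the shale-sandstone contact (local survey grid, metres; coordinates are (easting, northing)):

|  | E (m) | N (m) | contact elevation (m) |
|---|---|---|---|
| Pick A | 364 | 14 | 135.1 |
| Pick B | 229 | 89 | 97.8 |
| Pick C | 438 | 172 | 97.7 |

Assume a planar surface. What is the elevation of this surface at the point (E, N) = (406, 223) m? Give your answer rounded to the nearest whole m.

Two edge vectors: Pick A→Pick B = (-135, 75, -37.3), Pick A→Pick C = (74, 158, -37.4).
Normal n = (Pick A→Pick B) × (Pick A→Pick C) = (3088.4, -7809.2, -26880).
So ∂z/∂E = −n_x/n_z = 0.11490 and ∂z/∂N = −n_y/n_z = −0.29052.
Intercept c from Pick A: 135.1 − 41.82 + 4.07 = 97.35.
At (406, 223): z = 46.6 − 64.8 + 97.35 = 79.2 m.

79 m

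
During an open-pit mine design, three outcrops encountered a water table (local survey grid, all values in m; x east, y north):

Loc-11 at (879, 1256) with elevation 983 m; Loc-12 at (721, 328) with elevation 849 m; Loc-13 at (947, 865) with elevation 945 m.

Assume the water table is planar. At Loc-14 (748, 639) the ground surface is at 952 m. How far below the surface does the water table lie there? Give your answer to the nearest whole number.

Two edge vectors: Loc-11→Loc-12 = (-158, -928, -134), Loc-11→Loc-13 = (68, -391, -38).
Normal n = (Loc-11→Loc-12) × (Loc-11→Loc-13) = (-17130, -15116, 124882).
So ∂z/∂x = −n_x/n_z = 0.13717 and ∂z/∂y = −n_y/n_z = 0.12104.
Intercept c from Loc-11: 983 − 120.57 − 152.03 = 710.40.
At (748, 639): z_contact = 102.6 + 77.3 + 710.40 = 890.3 m.
Depth below ground = 952 − 890.3 = 62 m.

62 m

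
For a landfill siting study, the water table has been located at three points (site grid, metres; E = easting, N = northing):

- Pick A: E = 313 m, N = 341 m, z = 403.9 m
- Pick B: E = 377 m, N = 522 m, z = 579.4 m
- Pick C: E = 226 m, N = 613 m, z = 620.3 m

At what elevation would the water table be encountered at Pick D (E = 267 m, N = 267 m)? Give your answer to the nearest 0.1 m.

Let the plane be z = a·E + b·N + c.
Pick B−Pick A: 64a + 181b = 175.5;  Pick C−Pick A: −87a + 272b = 216.4.
Solving gives a = 0.25841, b = 0.87824.
Then c = 403.9 − a·313 − b·341 = 23.54.
At (267, 267): z = 69.0 + 234.5 + 23.54 = 327.0 m.

327.0 m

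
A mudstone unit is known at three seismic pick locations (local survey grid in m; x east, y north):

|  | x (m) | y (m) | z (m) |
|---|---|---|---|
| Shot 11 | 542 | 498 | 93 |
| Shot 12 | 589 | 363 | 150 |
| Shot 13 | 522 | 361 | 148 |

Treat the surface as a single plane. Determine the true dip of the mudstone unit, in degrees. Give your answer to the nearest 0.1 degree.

Two edge vectors: Shot 11→Shot 12 = (47, -135, 57), Shot 11→Shot 13 = (-20, -137, 55).
Normal n = (Shot 11→Shot 12) × (Shot 11→Shot 13) = (384, -3725, -9139).
So ∂z/∂x = −n_x/n_z = 0.04202 and ∂z/∂y = −n_y/n_z = −0.40759.
Gradient magnitude |∇z| = √(a² + b²) = √(0.00177 + 0.16613) = 0.40975.
True dip = arctan(0.40975) = 22.3°, dipping toward N (azimuth ≈ 354°).

22.3°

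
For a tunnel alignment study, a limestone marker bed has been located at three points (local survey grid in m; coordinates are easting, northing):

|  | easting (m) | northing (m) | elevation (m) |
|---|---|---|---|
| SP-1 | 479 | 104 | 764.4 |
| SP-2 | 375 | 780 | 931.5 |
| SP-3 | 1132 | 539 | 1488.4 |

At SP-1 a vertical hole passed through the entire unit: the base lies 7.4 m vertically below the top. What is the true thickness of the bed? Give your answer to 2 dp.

5.40 m

Two edge vectors: SP-1→SP-2 = (-104, 676, 167.1), SP-1→SP-3 = (653, 435, 724).
Normal n = (SP-1→SP-2) × (SP-1→SP-3) = (416735.5, 184412.3, -486668).
So ∂z/∂easting = −n_x/n_z = 0.85630 and ∂z/∂northing = −n_y/n_z = 0.37893.
|∇z| = √(a²+b²) = 0.93640, so dip δ = arctan(0.93640) = 43.12°.
True thickness = vertical thickness × cos δ = 7.4 × cos 43.12° = 5.40 m.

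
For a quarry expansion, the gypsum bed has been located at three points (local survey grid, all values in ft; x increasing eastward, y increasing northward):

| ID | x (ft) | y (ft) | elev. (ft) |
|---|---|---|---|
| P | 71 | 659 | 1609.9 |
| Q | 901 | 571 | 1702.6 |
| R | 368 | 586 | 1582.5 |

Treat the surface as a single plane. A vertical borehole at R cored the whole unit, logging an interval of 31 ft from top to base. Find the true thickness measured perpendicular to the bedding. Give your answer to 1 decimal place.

17.3 ft

Let the plane be z = a·x + b·y + c.
Q−P: 830a − 88b = 92.7;  R−P: 297a − 73b = −27.4.
Solving gives a = 0.26639, b = 1.45916.
|∇z| = √(a²+b²) = 1.48328, so dip δ = arctan(1.48328) = 56.01°.
True thickness = vertical thickness × cos δ = 31 × cos 56.01° = 17.3 ft.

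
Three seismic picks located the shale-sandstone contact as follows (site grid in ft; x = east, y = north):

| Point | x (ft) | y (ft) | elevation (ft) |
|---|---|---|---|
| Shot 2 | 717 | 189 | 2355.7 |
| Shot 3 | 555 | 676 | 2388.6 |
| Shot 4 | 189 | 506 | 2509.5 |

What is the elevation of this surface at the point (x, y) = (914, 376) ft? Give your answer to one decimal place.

Two edge vectors: Shot 2→Shot 3 = (-162, 487, 32.9), Shot 2→Shot 4 = (-528, 317, 153.8).
Normal n = (Shot 2→Shot 3) × (Shot 2→Shot 4) = (64471.3, 7544.4, 205782).
So ∂z/∂x = −n_x/n_z = −0.31330 and ∂z/∂y = −n_y/n_z = −0.03666.
Intercept c from Shot 2: 2355.7 + 224.64 + 6.93 = 2587.26.
At (914, 376): z = −286.4 − 13.8 + 2587.26 = 2287.1 ft.

2287.1 ft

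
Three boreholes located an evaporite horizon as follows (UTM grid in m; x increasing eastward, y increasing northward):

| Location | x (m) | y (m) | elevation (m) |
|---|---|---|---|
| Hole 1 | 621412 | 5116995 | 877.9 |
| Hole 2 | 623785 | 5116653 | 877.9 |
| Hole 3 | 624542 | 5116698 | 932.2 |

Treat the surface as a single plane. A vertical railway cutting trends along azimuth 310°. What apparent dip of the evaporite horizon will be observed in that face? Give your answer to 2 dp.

Let the plane be z = a·x + b·y + c.
Hole 2−Hole 1: 2373a − 342b = 0;  Hole 3−Hole 1: 3130a − 297b = 54.3.
Solving gives a = 0.05078, b = 0.35237.
Unit vector along 310° is (sin 310°, cos 310°) = (-0.7660, 0.6428).
Slope in that direction = a·(-0.7660) + b·(0.6428) = 0.18760.
Apparent dip = arctan|0.18760| = 10.62° (true dip is 19.6°, so apparent ≤ true as expected).

10.62°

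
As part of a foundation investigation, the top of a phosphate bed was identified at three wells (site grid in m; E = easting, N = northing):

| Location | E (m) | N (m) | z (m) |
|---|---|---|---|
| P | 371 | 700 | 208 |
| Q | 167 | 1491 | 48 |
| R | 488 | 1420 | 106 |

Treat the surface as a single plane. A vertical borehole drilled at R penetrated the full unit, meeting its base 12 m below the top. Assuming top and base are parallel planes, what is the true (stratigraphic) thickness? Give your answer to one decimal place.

Two edge vectors: P→Q = (-204, 791, -160), P→R = (117, 720, -102).
Normal n = (P→Q) × (P→R) = (34518, -39528, -239427).
So ∂z/∂E = −n_x/n_z = 0.14417 and ∂z/∂N = −n_y/n_z = −0.16509.
|∇z| = √(a²+b²) = 0.21918, so dip δ = arctan(0.21918) = 12.36°.
True thickness = vertical thickness × cos δ = 12 × cos 12.36° = 11.7 m.

11.7 m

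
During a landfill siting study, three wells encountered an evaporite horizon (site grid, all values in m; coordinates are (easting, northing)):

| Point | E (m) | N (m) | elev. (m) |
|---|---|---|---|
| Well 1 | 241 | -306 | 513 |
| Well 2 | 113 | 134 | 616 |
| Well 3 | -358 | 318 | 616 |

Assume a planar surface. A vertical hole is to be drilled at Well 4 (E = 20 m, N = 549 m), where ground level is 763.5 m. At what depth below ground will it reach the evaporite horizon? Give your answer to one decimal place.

Let the plane be z = a·E + b·N + c.
Well 2−Well 1: −128a + 440b = 103;  Well 3−Well 1: −599a + 624b = 103.
Solving gives a = 0.10317, b = 0.26411.
Then c = 513 − a·241 − b·-306 = 568.95.
At (20, 549): z_contact = 2.06 + 144.99 + 568.95 = 716.01 m.
Depth below ground = 763.5 − 716.01 = 47.5 m.

47.5 m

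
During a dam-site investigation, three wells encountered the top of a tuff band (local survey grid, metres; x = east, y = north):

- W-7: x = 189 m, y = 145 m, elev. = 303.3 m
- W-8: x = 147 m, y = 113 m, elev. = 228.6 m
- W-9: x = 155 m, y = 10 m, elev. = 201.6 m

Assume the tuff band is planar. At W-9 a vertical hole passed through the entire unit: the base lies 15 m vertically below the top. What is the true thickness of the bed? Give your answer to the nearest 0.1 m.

8.2 m

Let the plane be z = a·x + b·y + c.
W-8−W-7: −42a − 32b = −74.7;  W-9−W-7: −34a − 135b = −101.7.
Solving gives a = 1.49064, b = 0.37791.
|∇z| = √(a²+b²) = 1.53780, so dip δ = arctan(1.53780) = 56.96°.
True thickness = vertical thickness × cos δ = 15 × cos 56.96° = 8.2 m.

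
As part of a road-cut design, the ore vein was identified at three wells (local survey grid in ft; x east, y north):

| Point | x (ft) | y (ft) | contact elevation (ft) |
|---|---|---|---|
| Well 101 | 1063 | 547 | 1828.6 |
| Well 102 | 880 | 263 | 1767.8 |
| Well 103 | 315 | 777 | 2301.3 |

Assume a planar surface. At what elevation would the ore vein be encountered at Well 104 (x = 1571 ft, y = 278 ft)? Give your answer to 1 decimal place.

Two edge vectors: Well 101→Well 102 = (-183, -284, -60.8), Well 101→Well 103 = (-748, 230, 472.7).
Normal n = (Well 101→Well 102) × (Well 101→Well 103) = (-120262.8, 131982.5, -254522).
So ∂z/∂x = −n_x/n_z = −0.472505 and ∂z/∂y = −n_y/n_z = 0.518550.
Intercept c from Well 101: 1828.6 + 502.27 − 283.65 = 2047.23.
At (1571, 278): z = −742.3 + 144.2 + 2047.23 = 1449.1 ft.

1449.1 ft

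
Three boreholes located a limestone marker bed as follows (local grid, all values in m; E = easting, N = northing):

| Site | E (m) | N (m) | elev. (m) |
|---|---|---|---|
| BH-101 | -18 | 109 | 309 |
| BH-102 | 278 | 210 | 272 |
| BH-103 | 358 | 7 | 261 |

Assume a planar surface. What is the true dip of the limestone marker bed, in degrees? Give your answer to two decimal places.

Let the plane be z = a·E + b·N + c.
BH-102−BH-101: 296a + 101b = −37;  BH-103−BH-101: 376a − 102b = −48.
Solving gives a = −0.12648, b = 0.00434.
Gradient magnitude |∇z| = √(a² + b²) = √(0.01600 + 0.00002) = 0.12656.
True dip = arctan(0.12656) = 7.21°, dipping toward E (azimuth ≈ 092°).

7.21°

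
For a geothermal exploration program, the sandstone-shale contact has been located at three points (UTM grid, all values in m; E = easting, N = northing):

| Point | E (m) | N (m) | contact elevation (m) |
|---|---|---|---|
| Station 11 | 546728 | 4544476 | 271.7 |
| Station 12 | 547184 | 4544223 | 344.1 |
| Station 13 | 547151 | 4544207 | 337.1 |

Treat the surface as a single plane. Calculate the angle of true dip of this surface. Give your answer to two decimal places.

Let the plane be z = a·E + b·N + c.
Station 12−Station 11: 456a − 253b = 72.4;  Station 13−Station 11: 423a − 269b = 65.4.
Solving gives a = 0.18724, b = 0.05131.
Gradient magnitude |∇z| = √(a² + b²) = √(0.03506 + 0.00263) = 0.19415.
True dip = arctan(0.19415) = 10.99°, dipping toward WSW (azimuth ≈ 255°).

10.99°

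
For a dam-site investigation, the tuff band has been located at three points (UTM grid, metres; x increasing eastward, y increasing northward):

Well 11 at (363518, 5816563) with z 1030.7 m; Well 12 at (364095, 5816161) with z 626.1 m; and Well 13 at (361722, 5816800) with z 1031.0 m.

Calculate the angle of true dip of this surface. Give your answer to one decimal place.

Two edge vectors: Well 11→Well 12 = (577, -402, -404.6), Well 11→Well 13 = (-1796, 237, 0.3).
Normal n = (Well 11→Well 12) × (Well 11→Well 13) = (95769.6, 726488.5, -585243).
So ∂z/∂x = −n_x/n_z = 0.16364 and ∂z/∂y = −n_y/n_z = 1.24135.
Gradient magnitude |∇z| = √(a² + b²) = √(0.02678 + 1.54094) = 1.25208.
True dip = arctan(1.25208) = 51.4°, dipping toward S (azimuth ≈ 188°).

51.4°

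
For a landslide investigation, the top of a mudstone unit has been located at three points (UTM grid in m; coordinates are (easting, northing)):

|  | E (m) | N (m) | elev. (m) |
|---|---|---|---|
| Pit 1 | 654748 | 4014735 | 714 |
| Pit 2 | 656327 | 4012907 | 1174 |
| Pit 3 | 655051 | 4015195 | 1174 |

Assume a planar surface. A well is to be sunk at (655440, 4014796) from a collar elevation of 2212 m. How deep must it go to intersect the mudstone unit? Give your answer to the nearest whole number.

901 m

Two edge vectors: Pit 1→Pit 2 = (1579, -1828, 460), Pit 1→Pit 3 = (303, 460, 460).
Normal n = (Pit 1→Pit 2) × (Pit 1→Pit 3) = (-1052480, -586960, 1280224).
So ∂z/∂E = −n_x/n_z = 0.82210613 and ∂z/∂N = −n_y/n_z = 0.45848227.
Intercept c from Pit 1: 714 − 538272.35 − 1840684.80 = −2378243.14.
At (655440, 4014796): z_contact = 538841.2 + 1840712.8 − 2378243.14 = 1310.9 m.
Depth below ground = 2212 − 1310.9 = 901 m.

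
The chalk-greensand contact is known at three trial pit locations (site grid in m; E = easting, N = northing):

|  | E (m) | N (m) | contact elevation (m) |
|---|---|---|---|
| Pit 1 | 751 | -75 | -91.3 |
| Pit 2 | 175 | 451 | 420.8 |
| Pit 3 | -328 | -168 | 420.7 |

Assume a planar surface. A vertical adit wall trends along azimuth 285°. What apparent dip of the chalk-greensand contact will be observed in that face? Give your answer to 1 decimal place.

31.0°

Two edge vectors: Pit 1→Pit 2 = (-576, 526, 512.1), Pit 1→Pit 3 = (-1079, -93, 512).
Normal n = (Pit 1→Pit 2) × (Pit 1→Pit 3) = (316937.3, -257643.9, 621122).
So ∂z/∂E = −n_x/n_z = −0.51027 and ∂z/∂N = −n_y/n_z = 0.41480.
Unit vector along 285° is (sin 285°, cos 285°) = (-0.9659, 0.2588).
Slope in that direction = a·(-0.9659) + b·(0.2588) = 0.60024.
Apparent dip = arctan|0.60024| = 31.0° (true dip is 33.3°, so apparent ≤ true as expected).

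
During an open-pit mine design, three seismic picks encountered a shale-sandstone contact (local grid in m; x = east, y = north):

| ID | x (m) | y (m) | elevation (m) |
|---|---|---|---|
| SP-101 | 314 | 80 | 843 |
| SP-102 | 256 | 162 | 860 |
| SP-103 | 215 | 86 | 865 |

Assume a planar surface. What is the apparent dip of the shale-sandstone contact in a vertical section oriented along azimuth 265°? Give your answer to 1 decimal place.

Let the plane be z = a·x + b·y + c.
SP-102−SP-101: −58a + 82b = 17;  SP-103−SP-101: −99a + 6b = 22.
Solving gives a = −0.21905, b = 0.05238.
Unit vector along 265° is (sin 265°, cos 265°) = (-0.9962, -0.0872).
Slope in that direction = a·(-0.9962) + b·(-0.0872) = 0.21365.
Apparent dip = arctan|0.21365| = 12.1° (true dip is 12.7°, so apparent ≤ true as expected).

12.1°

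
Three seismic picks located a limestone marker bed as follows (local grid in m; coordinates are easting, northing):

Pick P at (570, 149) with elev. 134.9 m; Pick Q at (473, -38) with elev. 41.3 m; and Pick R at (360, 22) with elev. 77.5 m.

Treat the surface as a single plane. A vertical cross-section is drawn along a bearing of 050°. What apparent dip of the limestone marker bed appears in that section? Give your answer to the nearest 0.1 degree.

Let the plane be z = a·easting + b·northing + c.
Pick Q−Pick P: −97a − 187b = −93.6;  Pick R−Pick P: −210a − 127b = −57.4.
Solving gives a = −0.04280, b = 0.52273.
Unit vector along 050° is (sin 50°, cos 50°) = (0.7660, 0.6428).
Slope in that direction = a·(0.7660) + b·(0.6428) = 0.30322.
Apparent dip = arctan|0.30322| = 16.9° (true dip is 27.7°, so apparent ≤ true as expected).

16.9°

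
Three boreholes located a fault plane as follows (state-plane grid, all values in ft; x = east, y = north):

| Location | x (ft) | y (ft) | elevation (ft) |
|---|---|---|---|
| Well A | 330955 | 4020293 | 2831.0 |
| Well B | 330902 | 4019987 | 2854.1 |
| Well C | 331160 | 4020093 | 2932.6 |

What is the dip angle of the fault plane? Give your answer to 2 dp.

21.13°

Two edge vectors: Well A→Well B = (-53, -306, 23.1), Well A→Well C = (205, -200, 101.6).
Normal n = (Well A→Well B) × (Well A→Well C) = (-26469.6, 10120.3, 73330).
So ∂z/∂x = −n_x/n_z = 0.36097 and ∂z/∂y = −n_y/n_z = −0.13801.
Gradient magnitude |∇z| = √(a² + b²) = √(0.13030 + 0.01905) = 0.38645.
True dip = arctan(0.38645) = 21.13°, dipping toward WNW (azimuth ≈ 291°).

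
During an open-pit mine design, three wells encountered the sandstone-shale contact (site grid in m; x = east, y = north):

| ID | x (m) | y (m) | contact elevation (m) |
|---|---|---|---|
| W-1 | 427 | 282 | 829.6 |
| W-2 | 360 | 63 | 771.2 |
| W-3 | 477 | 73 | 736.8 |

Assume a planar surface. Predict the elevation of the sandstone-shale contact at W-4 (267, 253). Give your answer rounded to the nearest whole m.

Let the plane be z = a·x + b·y + c.
W-2−W-1: −67a − 219b = −58.4;  W-3−W-1: 50a − 209b = −92.8.
Solving gives a = −0.32532, b = 0.36619.
Then c = 829.6 − a·427 − b·282 = 865.24.
At (267, 253): z = −86.9 + 92.6 + 865.24 = 871.0 m.

871 m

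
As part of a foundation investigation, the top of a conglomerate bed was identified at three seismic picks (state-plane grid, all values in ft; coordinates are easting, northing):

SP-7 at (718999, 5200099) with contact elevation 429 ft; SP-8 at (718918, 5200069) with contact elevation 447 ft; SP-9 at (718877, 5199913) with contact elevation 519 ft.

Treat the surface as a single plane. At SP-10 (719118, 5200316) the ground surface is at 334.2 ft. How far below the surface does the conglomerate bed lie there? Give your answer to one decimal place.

8.9 ft

Two edge vectors: SP-7→SP-8 = (-81, -30, 18), SP-7→SP-9 = (-122, -186, 90).
Normal n = (SP-7→SP-8) × (SP-7→SP-9) = (648, 5094, 11406).
So ∂z/∂easting = −n_x/n_z = −0.056812204 and ∂z/∂northing = −n_y/n_z = −0.446607049.
Intercept c from SP-7: 429 + 40847.92 + 2322400.87 = 2363677.79.
At (719118, 5200316): z_contact = −40854.68 − 2322497.78 + 2363677.79 = 325.33 ft.
Depth below ground = 334.2 − 325.33 = 8.9 ft.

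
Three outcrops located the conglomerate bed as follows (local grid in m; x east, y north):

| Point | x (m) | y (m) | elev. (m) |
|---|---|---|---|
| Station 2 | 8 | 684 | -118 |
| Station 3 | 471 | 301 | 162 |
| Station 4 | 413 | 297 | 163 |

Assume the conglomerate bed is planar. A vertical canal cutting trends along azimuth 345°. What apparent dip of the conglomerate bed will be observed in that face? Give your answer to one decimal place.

Two edge vectors: Station 2→Station 3 = (463, -383, 280), Station 2→Station 4 = (405, -387, 281).
Normal n = (Station 2→Station 3) × (Station 2→Station 4) = (737, -16703, -24066).
So ∂z/∂x = −n_x/n_z = 0.03062 and ∂z/∂y = −n_y/n_z = −0.69405.
Unit vector along 345° is (sin 345°, cos 345°) = (-0.2588, 0.9659).
Slope in that direction = a·(-0.2588) + b·(0.9659) = −0.67833.
Apparent dip = arctan|0.67833| = 34.2° (true dip is 34.8°, so apparent ≤ true as expected).

34.2°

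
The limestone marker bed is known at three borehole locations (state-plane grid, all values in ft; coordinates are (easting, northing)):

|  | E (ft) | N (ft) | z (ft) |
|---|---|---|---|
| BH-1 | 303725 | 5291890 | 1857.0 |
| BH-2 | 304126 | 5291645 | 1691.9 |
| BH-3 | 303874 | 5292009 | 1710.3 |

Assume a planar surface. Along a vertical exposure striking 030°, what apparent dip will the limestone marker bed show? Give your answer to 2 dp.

34.29°

Let the plane be z = a·E + b·N + c.
BH-2−BH-1: 401a − 245b = −165.1;  BH-3−BH-1: 149a + 119b = −146.7.
Solving gives a = −0.66001, b = −0.40638.
Unit vector along 030° is (sin 30°, cos 30°) = (0.5000, 0.8660).
Slope in that direction = a·(0.5000) + b·(0.8660) = −0.68194.
Apparent dip = arctan|0.68194| = 34.29° (true dip is 37.8°, so apparent ≤ true as expected).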